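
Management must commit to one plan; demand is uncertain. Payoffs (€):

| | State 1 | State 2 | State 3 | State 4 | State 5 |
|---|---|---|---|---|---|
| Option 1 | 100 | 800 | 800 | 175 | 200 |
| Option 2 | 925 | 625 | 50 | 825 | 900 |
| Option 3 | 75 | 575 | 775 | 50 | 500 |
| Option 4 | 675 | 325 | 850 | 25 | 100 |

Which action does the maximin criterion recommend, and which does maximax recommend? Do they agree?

Row minima: Option 1=100, Option 2=50, Option 3=50, Option 4=25
Best worst-case = 100 → Option 1.
Row maxima: Option 1=800, Option 2=925, Option 3=775, Option 4=850
Best best-case = 925 → Option 2.

maximin → Option 1; maximax → Option 2 (disagree)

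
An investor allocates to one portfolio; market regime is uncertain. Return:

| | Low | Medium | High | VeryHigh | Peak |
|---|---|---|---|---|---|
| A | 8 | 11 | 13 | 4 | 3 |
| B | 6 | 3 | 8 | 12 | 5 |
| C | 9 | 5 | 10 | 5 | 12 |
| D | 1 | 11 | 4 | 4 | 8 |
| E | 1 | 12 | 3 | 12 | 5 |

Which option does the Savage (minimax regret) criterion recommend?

C

Column bests: Low=9, Medium=12, High=13, VeryHigh=12, Peak=12.
A regrets: 1, 1, 0, 8, 9 → max 9
B regrets: 3, 9, 5, 0, 7 → max 9
C regrets: 0, 7, 3, 7, 0 → max 7
D regrets: 8, 1, 9, 8, 4 → max 9
E regrets: 8, 0, 10, 0, 7 → max 10
Smallest max regret = 7 → C.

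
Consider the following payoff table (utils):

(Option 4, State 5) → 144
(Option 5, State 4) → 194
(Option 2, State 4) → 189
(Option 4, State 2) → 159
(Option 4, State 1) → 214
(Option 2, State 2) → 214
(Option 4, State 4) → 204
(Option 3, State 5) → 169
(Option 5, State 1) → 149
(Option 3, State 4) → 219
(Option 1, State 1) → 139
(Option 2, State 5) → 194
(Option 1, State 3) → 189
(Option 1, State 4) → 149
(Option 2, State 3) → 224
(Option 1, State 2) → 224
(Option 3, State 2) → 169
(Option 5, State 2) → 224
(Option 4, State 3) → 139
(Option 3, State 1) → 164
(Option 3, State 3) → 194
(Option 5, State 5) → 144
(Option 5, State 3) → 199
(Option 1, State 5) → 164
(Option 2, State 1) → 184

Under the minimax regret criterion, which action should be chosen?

Column bests: State 1=214, State 2=224, State 3=224, State 4=219, State 5=194.
Option 1 regrets: 75, 0, 35, 70, 30 → max 75
Option 2 regrets: 30, 10, 0, 30, 0 → max 30
Option 3 regrets: 50, 55, 30, 0, 25 → max 55
Option 4 regrets: 0, 65, 85, 15, 50 → max 85
Option 5 regrets: 65, 0, 25, 25, 50 → max 65
Smallest max regret = 30 → Option 2.

Option 2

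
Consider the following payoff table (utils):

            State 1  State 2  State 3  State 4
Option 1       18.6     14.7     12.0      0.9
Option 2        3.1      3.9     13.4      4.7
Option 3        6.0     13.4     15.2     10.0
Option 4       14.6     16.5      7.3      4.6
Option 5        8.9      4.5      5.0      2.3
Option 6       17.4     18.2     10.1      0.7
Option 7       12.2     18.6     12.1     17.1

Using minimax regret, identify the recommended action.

Option 7

Column bests: State 1=18.6, State 2=18.6, State 3=15.2, State 4=17.1.
Option 1 regrets: 0.0, 3.9, 3.2, 16.2 → max 16.2
Option 2 regrets: 15.5, 14.7, 1.8, 12.4 → max 15.5
Option 3 regrets: 12.6, 5.2, 0.0, 7.1 → max 12.6
Option 4 regrets: 4.0, 2.1, 7.9, 12.5 → max 12.5
Option 5 regrets: 9.7, 14.1, 10.2, 14.8 → max 14.8
Option 6 regrets: 1.2, 0.4, 5.1, 16.4 → max 16.4
Option 7 regrets: 6.4, 0.0, 3.1, 0.0 → max 6.4
Smallest max regret = 6.4 → Option 7.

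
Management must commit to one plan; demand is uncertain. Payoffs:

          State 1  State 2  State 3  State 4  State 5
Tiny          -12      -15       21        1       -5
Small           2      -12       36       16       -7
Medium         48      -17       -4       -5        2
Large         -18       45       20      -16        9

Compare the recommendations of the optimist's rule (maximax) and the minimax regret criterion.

Row maxima: Tiny=21, Small=36, Medium=48, Large=45
Best best-case = 48 → Medium.
Column bests: State 1=48, State 2=45, State 3=36, State 4=16, State 5=9.
Tiny regrets: 60, 60, 15, 15, 14 → max 60
Small regrets: 46, 57, 0, 0, 16 → max 57
Medium regrets: 0, 62, 40, 21, 7 → max 62
Large regrets: 66, 0, 16, 32, 0 → max 66
Smallest max regret = 57 → Small.

maximax → Medium; minimax regret → Small (disagree)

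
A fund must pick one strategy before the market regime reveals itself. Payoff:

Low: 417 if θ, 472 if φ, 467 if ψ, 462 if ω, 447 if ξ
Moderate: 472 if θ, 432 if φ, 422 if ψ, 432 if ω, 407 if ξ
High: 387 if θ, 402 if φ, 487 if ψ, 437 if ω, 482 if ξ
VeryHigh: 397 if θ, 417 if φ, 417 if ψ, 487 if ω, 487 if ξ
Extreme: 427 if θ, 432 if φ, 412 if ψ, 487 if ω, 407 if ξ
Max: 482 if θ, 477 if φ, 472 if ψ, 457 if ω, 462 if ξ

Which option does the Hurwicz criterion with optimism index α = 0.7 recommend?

Low: 0.7·472 + 0.3·417 = 455.5
Moderate: 0.7·472 + 0.3·407 = 452.5
High: 0.7·487 + 0.3·387 = 457
VeryHigh: 0.7·487 + 0.3·397 = 460
Extreme: 0.7·487 + 0.3·407 = 463
Max: 0.7·482 + 0.3·457 = 474.5
Highest Hurwicz score = 474.5 → Max.

Max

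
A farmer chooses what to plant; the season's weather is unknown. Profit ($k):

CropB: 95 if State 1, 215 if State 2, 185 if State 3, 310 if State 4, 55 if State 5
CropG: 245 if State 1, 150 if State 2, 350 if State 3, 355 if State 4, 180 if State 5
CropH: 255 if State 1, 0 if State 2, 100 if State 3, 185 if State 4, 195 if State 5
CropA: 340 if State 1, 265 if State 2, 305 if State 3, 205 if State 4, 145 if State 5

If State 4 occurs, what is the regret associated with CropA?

150

Best payoff under State 4 is 355.
Regret = 355 − 205 = 150.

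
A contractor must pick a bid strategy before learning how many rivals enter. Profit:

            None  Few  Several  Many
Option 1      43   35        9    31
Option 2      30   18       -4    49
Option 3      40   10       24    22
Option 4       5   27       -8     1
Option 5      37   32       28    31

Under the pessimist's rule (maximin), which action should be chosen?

Option 5

Row minima: Option 1=9, Option 2=-4, Option 3=10, Option 4=-8, Option 5=28
Best worst-case = 28 → Option 5.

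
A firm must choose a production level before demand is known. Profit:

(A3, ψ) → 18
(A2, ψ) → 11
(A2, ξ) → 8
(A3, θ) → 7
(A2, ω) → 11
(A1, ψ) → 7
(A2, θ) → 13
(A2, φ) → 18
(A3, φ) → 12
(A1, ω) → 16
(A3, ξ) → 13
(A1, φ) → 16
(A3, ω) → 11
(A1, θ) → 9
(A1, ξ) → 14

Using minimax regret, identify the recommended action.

A3

Column bests: θ=13, φ=18, ψ=18, ω=16, ξ=14.
A1 regrets: 4, 2, 11, 0, 0 → max 11
A2 regrets: 0, 0, 7, 5, 6 → max 7
A3 regrets: 6, 6, 0, 5, 1 → max 6
Smallest max regret = 6 → A3.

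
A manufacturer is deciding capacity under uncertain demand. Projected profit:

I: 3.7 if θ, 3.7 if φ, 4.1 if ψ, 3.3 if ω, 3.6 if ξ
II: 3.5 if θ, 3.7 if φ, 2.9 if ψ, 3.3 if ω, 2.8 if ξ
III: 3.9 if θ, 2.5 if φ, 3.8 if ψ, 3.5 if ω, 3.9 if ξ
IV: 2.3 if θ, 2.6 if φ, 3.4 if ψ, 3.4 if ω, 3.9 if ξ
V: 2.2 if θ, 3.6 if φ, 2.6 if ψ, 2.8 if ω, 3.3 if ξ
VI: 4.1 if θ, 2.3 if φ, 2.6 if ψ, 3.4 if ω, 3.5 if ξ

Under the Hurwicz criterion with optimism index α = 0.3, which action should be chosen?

I: 0.3·4.1 + 0.7·3.3 = 3.54
II: 0.3·3.7 + 0.7·2.8 = 3.07
III: 0.3·3.9 + 0.7·2.5 = 2.92
IV: 0.3·3.9 + 0.7·2.3 = 2.78
V: 0.3·3.6 + 0.7·2.2 = 2.62
VI: 0.3·4.1 + 0.7·2.3 = 2.84
Highest Hurwicz score = 3.54 → I.

I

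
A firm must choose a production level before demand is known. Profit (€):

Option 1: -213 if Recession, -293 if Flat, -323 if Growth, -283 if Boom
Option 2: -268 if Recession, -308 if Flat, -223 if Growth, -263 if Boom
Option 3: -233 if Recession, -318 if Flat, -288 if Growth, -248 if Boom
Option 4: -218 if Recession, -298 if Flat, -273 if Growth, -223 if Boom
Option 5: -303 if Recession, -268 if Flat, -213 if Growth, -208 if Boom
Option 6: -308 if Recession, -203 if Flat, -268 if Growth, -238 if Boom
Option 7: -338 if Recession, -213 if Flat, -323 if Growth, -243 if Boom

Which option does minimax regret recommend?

Option 5

Column bests: Recession=-213, Flat=-203, Growth=-213, Boom=-208.
Option 1 regrets: 0, 90, 110, 75 → max 110
Option 2 regrets: 55, 105, 10, 55 → max 105
Option 3 regrets: 20, 115, 75, 40 → max 115
Option 4 regrets: 5, 95, 60, 15 → max 95
Option 5 regrets: 90, 65, 0, 0 → max 90
Option 6 regrets: 95, 0, 55, 30 → max 95
Option 7 regrets: 125, 10, 110, 35 → max 125
Smallest max regret = 90 → Option 5.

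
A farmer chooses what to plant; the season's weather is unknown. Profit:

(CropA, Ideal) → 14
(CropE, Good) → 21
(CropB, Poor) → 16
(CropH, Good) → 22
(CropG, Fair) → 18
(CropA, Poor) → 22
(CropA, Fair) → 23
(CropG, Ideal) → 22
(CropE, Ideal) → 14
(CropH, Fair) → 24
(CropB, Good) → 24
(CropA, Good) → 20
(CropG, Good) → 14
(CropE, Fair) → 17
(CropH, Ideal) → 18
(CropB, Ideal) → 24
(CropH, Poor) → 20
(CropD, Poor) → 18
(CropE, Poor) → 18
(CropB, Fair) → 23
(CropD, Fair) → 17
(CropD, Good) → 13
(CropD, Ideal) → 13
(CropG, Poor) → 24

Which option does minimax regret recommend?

CropH

Column bests: Poor=24, Fair=24, Good=24, Ideal=24.
CropG regrets: 0, 6, 10, 2 → max 10
CropA regrets: 2, 1, 4, 10 → max 10
CropE regrets: 6, 7, 3, 10 → max 10
CropB regrets: 8, 1, 0, 0 → max 8
CropH regrets: 4, 0, 2, 6 → max 6
CropD regrets: 6, 7, 11, 11 → max 11
Smallest max regret = 6 → CropH.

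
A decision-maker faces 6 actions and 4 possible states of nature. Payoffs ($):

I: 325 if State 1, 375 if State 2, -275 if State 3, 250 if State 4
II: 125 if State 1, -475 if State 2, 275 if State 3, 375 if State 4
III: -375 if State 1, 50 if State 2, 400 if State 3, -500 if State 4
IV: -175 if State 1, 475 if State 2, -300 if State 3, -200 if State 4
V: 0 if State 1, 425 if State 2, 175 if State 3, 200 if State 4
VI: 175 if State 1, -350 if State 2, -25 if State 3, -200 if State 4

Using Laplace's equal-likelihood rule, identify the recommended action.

Row averages: I=168.75, II=75, III=-106.25, IV=-50, V=200, VI=-100
Highest average = 200 → V.

V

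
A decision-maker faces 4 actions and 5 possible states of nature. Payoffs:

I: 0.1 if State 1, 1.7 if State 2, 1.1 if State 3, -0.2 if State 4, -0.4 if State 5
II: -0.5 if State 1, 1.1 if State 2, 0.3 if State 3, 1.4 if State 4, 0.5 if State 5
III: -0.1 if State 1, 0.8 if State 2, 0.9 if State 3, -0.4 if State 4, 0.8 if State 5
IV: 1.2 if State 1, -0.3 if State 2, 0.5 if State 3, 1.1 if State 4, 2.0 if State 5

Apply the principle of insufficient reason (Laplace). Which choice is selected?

IV

Row averages: I=0.46, II=0.56, III=0.4, IV=0.9
Highest average = 0.9 → IV.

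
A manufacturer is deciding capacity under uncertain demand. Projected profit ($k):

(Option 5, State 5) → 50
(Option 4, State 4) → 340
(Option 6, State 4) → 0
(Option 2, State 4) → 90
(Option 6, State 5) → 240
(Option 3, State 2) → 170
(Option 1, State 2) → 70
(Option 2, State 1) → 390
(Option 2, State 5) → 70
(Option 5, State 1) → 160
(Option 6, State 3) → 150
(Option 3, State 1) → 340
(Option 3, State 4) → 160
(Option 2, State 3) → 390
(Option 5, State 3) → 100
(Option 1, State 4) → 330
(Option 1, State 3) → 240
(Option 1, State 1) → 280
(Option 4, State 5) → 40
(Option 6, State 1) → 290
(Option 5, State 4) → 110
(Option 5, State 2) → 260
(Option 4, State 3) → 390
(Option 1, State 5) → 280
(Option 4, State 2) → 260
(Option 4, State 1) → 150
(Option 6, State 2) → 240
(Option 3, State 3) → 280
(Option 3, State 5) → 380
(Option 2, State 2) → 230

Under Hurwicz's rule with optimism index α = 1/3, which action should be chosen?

Option 3

Option 1: 1/3·330 + 2/3·70 = 470/3
Option 2: 1/3·390 + 2/3·70 = 530/3
Option 3: 1/3·380 + 2/3·160 = 700/3
Option 4: 1/3·390 + 2/3·40 = 470/3
Option 5: 1/3·260 + 2/3·50 = 120
Option 6: 1/3·290 + 2/3·0 = 290/3
Highest Hurwicz score = 700/3 → Option 3.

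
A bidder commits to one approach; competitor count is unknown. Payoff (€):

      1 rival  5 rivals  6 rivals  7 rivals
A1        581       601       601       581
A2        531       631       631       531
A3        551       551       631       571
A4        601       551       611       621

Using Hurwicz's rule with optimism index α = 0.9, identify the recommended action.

A3

A1: 0.9·601 + 0.1·581 = 599
A2: 0.9·631 + 0.1·531 = 621
A3: 0.9·631 + 0.1·551 = 623
A4: 0.9·621 + 0.1·551 = 614
Highest Hurwicz score = 623 → A3.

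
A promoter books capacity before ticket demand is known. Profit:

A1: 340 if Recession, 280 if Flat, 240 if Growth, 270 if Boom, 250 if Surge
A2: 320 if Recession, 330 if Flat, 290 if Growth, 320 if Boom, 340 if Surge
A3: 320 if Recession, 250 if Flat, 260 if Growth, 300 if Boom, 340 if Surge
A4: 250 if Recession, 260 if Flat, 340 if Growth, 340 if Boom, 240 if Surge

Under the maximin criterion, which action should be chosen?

Row minima: A1=240, A2=290, A3=250, A4=240
Best worst-case = 290 → A2.

A2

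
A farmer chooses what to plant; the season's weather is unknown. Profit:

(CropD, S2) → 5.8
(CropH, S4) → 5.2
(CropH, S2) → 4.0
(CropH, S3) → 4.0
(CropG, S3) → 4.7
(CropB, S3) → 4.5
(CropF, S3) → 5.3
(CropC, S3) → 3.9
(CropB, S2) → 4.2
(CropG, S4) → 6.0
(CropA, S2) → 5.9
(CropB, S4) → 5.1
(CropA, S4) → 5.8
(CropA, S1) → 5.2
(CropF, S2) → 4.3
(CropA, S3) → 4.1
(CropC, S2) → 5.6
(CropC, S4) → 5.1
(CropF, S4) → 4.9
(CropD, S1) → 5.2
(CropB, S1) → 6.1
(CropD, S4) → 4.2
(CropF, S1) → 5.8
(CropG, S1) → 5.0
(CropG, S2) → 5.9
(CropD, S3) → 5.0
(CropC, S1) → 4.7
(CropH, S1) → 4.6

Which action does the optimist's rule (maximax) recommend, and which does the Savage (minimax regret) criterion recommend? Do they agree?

Row maxima: CropC=5.6, CropG=6.0, CropB=6.1, CropF=5.8, CropD=5.8, CropA=5.9, CropH=5.2
Best best-case = 6.1 → CropB.
Column bests: S1=6.1, S2=5.9, S3=5.3, S4=6.0.
CropC regrets: 1.4, 0.3, 1.4, 0.9 → max 1.4
CropG regrets: 1.1, 0.0, 0.6, 0.0 → max 1.1
CropB regrets: 0.0, 1.7, 0.8, 0.9 → max 1.7
CropF regrets: 0.3, 1.6, 0.0, 1.1 → max 1.6
CropD regrets: 0.9, 0.1, 0.3, 1.8 → max 1.8
CropA regrets: 0.9, 0.0, 1.2, 0.2 → max 1.2
CropH regrets: 1.5, 1.9, 1.3, 0.8 → max 1.9
Smallest max regret = 1.1 → CropG.

maximax → CropB; minimax regret → CropG (disagree)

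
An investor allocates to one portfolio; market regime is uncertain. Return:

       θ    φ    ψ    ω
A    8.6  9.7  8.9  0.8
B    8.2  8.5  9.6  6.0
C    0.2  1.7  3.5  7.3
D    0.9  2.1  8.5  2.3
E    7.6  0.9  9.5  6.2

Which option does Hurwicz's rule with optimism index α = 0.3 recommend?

A: 0.3·9.7 + 0.7·0.8 = 3.47
B: 0.3·9.6 + 0.7·6.0 = 7.08
C: 0.3·7.3 + 0.7·0.2 = 2.33
D: 0.3·8.5 + 0.7·0.9 = 3.18
E: 0.3·9.5 + 0.7·0.9 = 3.48
Highest Hurwicz score = 7.08 → B.

B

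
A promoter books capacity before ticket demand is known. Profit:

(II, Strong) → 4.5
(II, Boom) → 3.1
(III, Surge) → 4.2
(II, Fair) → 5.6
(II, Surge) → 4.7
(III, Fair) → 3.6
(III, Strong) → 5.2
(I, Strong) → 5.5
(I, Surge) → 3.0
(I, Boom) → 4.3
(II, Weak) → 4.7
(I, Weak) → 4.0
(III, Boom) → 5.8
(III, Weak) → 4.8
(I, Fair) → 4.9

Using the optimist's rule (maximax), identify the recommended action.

Row maxima: I=5.5, II=5.6, III=5.8
Best best-case = 5.8 → III.

III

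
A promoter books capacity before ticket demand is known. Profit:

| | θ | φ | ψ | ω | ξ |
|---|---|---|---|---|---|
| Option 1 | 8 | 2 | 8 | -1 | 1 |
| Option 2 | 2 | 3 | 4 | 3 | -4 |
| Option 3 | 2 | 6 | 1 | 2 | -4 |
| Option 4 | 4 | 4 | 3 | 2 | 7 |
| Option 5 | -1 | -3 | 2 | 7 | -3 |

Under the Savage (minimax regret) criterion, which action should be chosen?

Column bests: θ=8, φ=6, ψ=8, ω=7, ξ=7.
Option 1 regrets: 0, 4, 0, 8, 6 → max 8
Option 2 regrets: 6, 3, 4, 4, 11 → max 11
Option 3 regrets: 6, 0, 7, 5, 11 → max 11
Option 4 regrets: 4, 2, 5, 5, 0 → max 5
Option 5 regrets: 9, 9, 6, 0, 10 → max 10
Smallest max regret = 5 → Option 4.

Option 4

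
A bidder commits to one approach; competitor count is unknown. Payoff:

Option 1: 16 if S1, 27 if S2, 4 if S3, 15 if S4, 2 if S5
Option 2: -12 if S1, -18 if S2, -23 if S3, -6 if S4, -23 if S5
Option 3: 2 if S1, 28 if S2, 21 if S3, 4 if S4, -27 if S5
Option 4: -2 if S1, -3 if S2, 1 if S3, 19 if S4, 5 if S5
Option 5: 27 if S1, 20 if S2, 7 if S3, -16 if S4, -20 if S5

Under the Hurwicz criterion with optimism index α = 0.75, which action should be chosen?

Option 1: 0.75·27 + 0.25·2 = 20.75
Option 2: 0.75·(-6) + 0.25·(-23) = -10.25
Option 3: 0.75·28 + 0.25·(-27) = 14.25
Option 4: 0.75·19 + 0.25·(-3) = 13.5
Option 5: 0.75·27 + 0.25·(-20) = 15.25
Highest Hurwicz score = 20.75 → Option 1.

Option 1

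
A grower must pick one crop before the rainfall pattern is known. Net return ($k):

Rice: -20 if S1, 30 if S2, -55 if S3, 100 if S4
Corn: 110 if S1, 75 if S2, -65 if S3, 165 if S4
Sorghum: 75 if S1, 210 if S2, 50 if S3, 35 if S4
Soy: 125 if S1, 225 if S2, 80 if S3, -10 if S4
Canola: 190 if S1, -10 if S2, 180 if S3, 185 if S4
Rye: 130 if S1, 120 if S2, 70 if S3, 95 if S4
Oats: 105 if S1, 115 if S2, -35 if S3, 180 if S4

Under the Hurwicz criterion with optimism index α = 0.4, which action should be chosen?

Rice: 0.4·100 + 0.6·(-55) = 7
Corn: 0.4·165 + 0.6·(-65) = 27
Sorghum: 0.4·210 + 0.6·35 = 105
Soy: 0.4·225 + 0.6·(-10) = 84
Canola: 0.4·190 + 0.6·(-10) = 70
Rye: 0.4·130 + 0.6·70 = 94
Oats: 0.4·180 + 0.6·(-35) = 51
Highest Hurwicz score = 105 → Sorghum.

Sorghum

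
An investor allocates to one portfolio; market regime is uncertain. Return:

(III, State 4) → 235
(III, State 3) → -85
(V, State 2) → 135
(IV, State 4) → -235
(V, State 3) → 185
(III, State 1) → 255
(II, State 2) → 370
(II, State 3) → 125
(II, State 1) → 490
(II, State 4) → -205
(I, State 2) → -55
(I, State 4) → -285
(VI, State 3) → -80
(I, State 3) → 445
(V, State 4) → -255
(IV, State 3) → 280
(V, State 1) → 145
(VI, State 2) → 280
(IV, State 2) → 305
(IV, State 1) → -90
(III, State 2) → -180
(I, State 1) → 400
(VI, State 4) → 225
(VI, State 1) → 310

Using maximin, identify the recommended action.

VI

Row minima: I=-285, II=-205, III=-180, IV=-235, V=-255, VI=-80
Best worst-case = -80 → VI.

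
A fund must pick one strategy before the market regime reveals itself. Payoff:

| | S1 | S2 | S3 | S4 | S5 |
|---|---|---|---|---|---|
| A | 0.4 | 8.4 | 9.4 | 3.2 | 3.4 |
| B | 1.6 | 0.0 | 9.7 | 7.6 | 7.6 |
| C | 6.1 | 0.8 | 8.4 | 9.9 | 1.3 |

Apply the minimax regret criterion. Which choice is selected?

Column bests: S1=6.1, S2=8.4, S3=9.7, S4=9.9, S5=7.6.
A regrets: 5.7, 0.0, 0.3, 6.7, 4.2 → max 6.7
B regrets: 4.5, 8.4, 0.0, 2.3, 0.0 → max 8.4
C regrets: 0.0, 7.6, 1.3, 0.0, 6.3 → max 7.6
Smallest max regret = 6.7 → A.

A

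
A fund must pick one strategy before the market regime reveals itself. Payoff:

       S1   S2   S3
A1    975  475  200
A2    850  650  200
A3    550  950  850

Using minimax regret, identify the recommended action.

A3

Column bests: S1=975, S2=950, S3=850.
A1 regrets: 0, 475, 650 → max 650
A2 regrets: 125, 300, 650 → max 650
A3 regrets: 425, 0, 0 → max 425
Smallest max regret = 425 → A3.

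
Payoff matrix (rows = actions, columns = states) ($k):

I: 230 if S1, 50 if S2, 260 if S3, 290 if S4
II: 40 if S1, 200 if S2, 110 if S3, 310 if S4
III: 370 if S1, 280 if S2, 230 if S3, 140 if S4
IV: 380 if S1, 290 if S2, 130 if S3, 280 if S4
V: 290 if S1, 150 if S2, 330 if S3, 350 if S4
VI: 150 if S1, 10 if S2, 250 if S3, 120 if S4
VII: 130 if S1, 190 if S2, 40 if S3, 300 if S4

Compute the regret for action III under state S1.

10

Best payoff under S1 is 380.
Regret = 380 − 370 = 10.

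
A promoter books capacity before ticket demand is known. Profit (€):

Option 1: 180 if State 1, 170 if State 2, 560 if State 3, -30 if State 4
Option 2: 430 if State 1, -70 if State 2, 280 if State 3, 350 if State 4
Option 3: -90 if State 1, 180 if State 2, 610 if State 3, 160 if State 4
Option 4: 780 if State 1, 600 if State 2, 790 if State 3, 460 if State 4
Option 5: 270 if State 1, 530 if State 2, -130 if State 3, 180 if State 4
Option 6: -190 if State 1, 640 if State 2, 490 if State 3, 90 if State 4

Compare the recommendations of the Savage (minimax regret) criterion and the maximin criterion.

Column bests: State 1=780, State 2=640, State 3=790, State 4=460.
Option 1 regrets: 600, 470, 230, 490 → max 600
Option 2 regrets: 350, 710, 510, 110 → max 710
Option 3 regrets: 870, 460, 180, 300 → max 870
Option 4 regrets: 0, 40, 0, 0 → max 40
Option 5 regrets: 510, 110, 920, 280 → max 920
Option 6 regrets: 970, 0, 300, 370 → max 970
Smallest max regret = 40 → Option 4.
Row minima: Option 1=-30, Option 2=-70, Option 3=-90, Option 4=460, Option 5=-130, Option 6=-190
Best worst-case = 460 → Option 4.

minimax regret → Option 4; maximin → Option 4 (agree)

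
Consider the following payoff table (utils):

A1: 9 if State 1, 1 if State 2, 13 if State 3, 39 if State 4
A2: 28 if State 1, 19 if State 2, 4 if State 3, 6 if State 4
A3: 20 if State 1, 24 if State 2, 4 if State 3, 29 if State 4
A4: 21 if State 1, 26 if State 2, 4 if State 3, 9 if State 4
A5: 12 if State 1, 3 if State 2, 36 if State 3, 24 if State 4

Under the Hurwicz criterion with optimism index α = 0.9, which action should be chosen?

A1

A1: 0.9·39 + 0.1·1 = 35.2
A2: 0.9·28 + 0.1·4 = 25.6
A3: 0.9·29 + 0.1·4 = 26.5
A4: 0.9·26 + 0.1·4 = 23.8
A5: 0.9·36 + 0.1·3 = 32.7
Highest Hurwicz score = 35.2 → A1.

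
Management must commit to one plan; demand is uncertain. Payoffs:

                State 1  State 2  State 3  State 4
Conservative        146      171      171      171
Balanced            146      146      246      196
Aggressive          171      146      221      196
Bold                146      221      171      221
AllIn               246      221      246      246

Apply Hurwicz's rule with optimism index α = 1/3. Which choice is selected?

Conservative: 1/3·171 + 2/3·146 = 463/3
Balanced: 1/3·246 + 2/3·146 = 538/3
Aggressive: 1/3·221 + 2/3·146 = 171
Bold: 1/3·221 + 2/3·146 = 171
AllIn: 1/3·246 + 2/3·221 = 688/3
Highest Hurwicz score = 688/3 → AllIn.

AllIn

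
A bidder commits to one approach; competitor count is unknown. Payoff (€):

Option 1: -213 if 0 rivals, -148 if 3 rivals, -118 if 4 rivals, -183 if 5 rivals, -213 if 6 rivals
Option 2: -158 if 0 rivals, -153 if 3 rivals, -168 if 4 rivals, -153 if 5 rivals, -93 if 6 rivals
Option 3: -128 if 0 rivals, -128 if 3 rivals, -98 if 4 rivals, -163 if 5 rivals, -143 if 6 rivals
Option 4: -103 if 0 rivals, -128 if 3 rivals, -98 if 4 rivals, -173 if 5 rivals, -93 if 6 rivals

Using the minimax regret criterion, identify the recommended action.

Option 4

Column bests: 0 rivals=-103, 3 rivals=-128, 4 rivals=-98, 5 rivals=-153, 6 rivals=-93.
Option 1 regrets: 110, 20, 20, 30, 120 → max 120
Option 2 regrets: 55, 25, 70, 0, 0 → max 70
Option 3 regrets: 25, 0, 0, 10, 50 → max 50
Option 4 regrets: 0, 0, 0, 20, 0 → max 20
Smallest max regret = 20 → Option 4.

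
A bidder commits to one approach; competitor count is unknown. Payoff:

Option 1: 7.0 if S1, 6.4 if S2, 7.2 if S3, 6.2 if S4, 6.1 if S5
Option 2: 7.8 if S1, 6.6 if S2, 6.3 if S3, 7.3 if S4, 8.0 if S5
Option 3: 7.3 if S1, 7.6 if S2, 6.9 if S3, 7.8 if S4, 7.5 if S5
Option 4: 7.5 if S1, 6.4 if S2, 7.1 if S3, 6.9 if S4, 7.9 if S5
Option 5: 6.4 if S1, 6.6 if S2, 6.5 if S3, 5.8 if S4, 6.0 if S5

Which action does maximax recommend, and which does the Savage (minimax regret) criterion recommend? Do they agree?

Row maxima: Option 1=7.2, Option 2=8.0, Option 3=7.8, Option 4=7.9, Option 5=6.6
Best best-case = 8.0 → Option 2.
Column bests: S1=7.8, S2=7.6, S3=7.2, S4=7.8, S5=8.0.
Option 1 regrets: 0.8, 1.2, 0.0, 1.6, 1.9 → max 1.9
Option 2 regrets: 0.0, 1.0, 0.9, 0.5, 0.0 → max 1.0
Option 3 regrets: 0.5, 0.0, 0.3, 0.0, 0.5 → max 0.5
Option 4 regrets: 0.3, 1.2, 0.1, 0.9, 0.1 → max 1.2
Option 5 regrets: 1.4, 1.0, 0.7, 2.0, 2.0 → max 2.0
Smallest max regret = 0.5 → Option 3.

maximax → Option 2; minimax regret → Option 3 (disagree)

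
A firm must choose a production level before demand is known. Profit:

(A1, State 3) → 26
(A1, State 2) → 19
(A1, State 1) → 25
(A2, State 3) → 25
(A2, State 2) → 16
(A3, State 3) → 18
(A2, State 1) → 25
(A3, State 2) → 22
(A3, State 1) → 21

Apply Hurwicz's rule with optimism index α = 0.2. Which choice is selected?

A1: 0.2·26 + 0.8·19 = 20.4
A2: 0.2·25 + 0.8·16 = 17.8
A3: 0.2·22 + 0.8·18 = 18.8
Highest Hurwicz score = 20.4 → A1.

A1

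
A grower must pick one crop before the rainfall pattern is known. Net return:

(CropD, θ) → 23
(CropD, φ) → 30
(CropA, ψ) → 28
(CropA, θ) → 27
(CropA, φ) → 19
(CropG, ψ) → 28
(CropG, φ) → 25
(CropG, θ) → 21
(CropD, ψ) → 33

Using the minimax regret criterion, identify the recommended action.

Column bests: θ=27, φ=30, ψ=33.
CropA regrets: 0, 11, 5 → max 11
CropG regrets: 6, 5, 5 → max 6
CropD regrets: 4, 0, 0 → max 4
Smallest max regret = 4 → CropD.

CropD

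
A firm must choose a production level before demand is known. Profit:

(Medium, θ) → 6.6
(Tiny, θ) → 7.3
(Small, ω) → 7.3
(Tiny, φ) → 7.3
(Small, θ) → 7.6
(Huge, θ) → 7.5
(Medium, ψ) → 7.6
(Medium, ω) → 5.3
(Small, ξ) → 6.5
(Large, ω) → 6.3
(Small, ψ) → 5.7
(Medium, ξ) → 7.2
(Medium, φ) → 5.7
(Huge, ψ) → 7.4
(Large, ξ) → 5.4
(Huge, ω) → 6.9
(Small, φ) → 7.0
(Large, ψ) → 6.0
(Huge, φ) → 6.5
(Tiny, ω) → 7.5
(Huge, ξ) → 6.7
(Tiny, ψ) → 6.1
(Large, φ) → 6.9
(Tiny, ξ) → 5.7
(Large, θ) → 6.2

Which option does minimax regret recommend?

Column bests: θ=7.6, φ=7.3, ψ=7.6, ω=7.5, ξ=7.2.
Tiny regrets: 0.3, 0.0, 1.5, 0.0, 1.5 → max 1.5
Small regrets: 0.0, 0.3, 1.9, 0.2, 0.7 → max 1.9
Medium regrets: 1.0, 1.6, 0.0, 2.2, 0.0 → max 2.2
Large regrets: 1.4, 0.4, 1.6, 1.2, 1.8 → max 1.8
Huge regrets: 0.1, 0.8, 0.2, 0.6, 0.5 → max 0.8
Smallest max regret = 0.8 → Huge.

Huge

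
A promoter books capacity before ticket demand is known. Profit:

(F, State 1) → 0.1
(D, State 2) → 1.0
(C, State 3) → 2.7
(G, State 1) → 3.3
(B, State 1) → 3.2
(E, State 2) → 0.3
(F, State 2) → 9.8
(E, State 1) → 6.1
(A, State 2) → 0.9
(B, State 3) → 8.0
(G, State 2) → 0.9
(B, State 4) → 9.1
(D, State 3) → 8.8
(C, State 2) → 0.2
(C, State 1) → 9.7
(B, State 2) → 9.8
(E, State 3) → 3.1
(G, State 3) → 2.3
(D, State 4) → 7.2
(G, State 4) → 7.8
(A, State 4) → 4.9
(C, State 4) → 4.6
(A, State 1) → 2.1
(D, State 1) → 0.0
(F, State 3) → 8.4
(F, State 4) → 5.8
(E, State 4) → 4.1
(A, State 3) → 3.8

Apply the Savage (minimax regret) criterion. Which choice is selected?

Column bests: State 1=9.7, State 2=9.8, State 3=8.8, State 4=9.1.
A regrets: 7.6, 8.9, 5.0, 4.2 → max 8.9
B regrets: 6.5, 0.0, 0.8, 0.0 → max 6.5
C regrets: 0.0, 9.6, 6.1, 4.5 → max 9.6
D regrets: 9.7, 8.8, 0.0, 1.9 → max 9.7
E regrets: 3.6, 9.5, 5.7, 5.0 → max 9.5
F regrets: 9.6, 0.0, 0.4, 3.3 → max 9.6
G regrets: 6.4, 8.9, 6.5, 1.3 → max 8.9
Smallest max regret = 6.5 → B.

B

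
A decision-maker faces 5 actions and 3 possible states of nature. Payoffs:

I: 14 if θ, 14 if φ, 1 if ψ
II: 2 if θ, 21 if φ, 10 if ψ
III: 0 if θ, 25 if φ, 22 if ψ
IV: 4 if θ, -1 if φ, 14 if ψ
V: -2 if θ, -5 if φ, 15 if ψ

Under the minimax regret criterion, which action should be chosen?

Column bests: θ=14, φ=25, ψ=22.
I regrets: 0, 11, 21 → max 21
II regrets: 12, 4, 12 → max 12
III regrets: 14, 0, 0 → max 14
IV regrets: 10, 26, 8 → max 26
V regrets: 16, 30, 7 → max 30
Smallest max regret = 12 → II.

II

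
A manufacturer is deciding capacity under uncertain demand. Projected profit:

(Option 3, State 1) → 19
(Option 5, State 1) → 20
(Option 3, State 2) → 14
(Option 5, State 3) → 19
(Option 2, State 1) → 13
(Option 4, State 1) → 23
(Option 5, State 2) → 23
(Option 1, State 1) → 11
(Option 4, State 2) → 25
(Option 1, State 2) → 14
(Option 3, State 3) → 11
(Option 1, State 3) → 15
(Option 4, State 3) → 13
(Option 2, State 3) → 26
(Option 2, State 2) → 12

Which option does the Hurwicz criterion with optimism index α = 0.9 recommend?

Option 1: 0.9·15 + 0.1·11 = 14.6
Option 2: 0.9·26 + 0.1·12 = 24.6
Option 3: 0.9·19 + 0.1·11 = 18.2
Option 4: 0.9·25 + 0.1·13 = 23.8
Option 5: 0.9·23 + 0.1·19 = 22.6
Highest Hurwicz score = 24.6 → Option 2.

Option 2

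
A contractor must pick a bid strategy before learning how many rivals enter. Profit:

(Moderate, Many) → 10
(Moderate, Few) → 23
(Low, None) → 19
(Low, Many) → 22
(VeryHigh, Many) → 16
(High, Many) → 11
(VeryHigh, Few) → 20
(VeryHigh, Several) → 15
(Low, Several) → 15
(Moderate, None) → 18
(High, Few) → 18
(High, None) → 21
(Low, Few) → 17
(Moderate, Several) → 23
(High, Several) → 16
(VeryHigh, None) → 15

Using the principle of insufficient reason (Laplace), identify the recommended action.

Row averages: Low=18.25, Moderate=18.5, High=16.5, VeryHigh=16.5
Highest average = 18.5 → Moderate.

Moderate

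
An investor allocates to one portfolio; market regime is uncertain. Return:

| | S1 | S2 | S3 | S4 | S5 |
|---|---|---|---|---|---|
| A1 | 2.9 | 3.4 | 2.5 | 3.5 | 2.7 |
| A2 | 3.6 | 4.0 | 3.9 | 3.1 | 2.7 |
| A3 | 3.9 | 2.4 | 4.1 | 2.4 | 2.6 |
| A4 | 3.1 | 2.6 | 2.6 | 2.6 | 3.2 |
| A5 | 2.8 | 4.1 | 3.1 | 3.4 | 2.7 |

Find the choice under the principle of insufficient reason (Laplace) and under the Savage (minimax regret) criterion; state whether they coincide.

Row averages: A1=3, A2=3.46, A3=3.08, A4=2.82, A5=3.22
Highest average = 3.46 → A2.
Column bests: S1=3.9, S2=4.1, S3=4.1, S4=3.5, S5=3.2.
A1 regrets: 1.0, 0.7, 1.6, 0.0, 0.5 → max 1.6
A2 regrets: 0.3, 0.1, 0.2, 0.4, 0.5 → max 0.5
A3 regrets: 0.0, 1.7, 0.0, 1.1, 0.6 → max 1.7
A4 regrets: 0.8, 1.5, 1.5, 0.9, 0.0 → max 1.5
A5 regrets: 1.1, 0.0, 1.0, 0.1, 0.5 → max 1.1
Smallest max regret = 0.5 → A2.

laplace → A2; minimax regret → A2 (agree)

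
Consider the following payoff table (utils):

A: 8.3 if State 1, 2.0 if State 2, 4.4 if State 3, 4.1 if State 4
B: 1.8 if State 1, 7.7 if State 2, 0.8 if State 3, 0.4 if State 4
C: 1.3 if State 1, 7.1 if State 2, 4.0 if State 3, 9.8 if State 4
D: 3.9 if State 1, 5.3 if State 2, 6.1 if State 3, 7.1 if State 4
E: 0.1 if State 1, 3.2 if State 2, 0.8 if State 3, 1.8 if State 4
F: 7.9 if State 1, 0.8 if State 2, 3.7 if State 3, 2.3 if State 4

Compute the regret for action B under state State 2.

0.0

Best payoff under State 2 is 7.7.
Regret = 7.7 − 7.7 = 0.0.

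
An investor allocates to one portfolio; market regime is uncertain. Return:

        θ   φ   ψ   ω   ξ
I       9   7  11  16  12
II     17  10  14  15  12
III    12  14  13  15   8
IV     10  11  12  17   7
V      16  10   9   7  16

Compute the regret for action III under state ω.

2

Best payoff under ω is 17.
Regret = 17 − 15 = 2.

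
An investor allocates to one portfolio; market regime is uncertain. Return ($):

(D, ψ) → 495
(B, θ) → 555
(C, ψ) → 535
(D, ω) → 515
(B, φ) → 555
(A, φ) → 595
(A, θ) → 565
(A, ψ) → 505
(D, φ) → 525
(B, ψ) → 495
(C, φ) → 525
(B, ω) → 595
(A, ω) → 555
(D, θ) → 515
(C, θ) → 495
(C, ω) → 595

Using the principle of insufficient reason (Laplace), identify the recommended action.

A

Row averages: A=555, B=550, C=537.5, D=512.5
Highest average = 555 → A.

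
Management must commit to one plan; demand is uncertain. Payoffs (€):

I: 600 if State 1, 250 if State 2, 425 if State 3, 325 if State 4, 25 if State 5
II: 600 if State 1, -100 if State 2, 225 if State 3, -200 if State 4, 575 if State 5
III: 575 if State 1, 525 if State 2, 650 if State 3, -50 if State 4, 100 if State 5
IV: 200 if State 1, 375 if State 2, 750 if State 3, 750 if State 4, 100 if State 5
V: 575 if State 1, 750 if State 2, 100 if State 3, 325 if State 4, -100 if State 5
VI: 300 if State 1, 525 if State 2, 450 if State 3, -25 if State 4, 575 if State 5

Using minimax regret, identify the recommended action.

IV

Column bests: State 1=600, State 2=750, State 3=750, State 4=750, State 5=575.
I regrets: 0, 500, 325, 425, 550 → max 550
II regrets: 0, 850, 525, 950, 0 → max 950
III regrets: 25, 225, 100, 800, 475 → max 800
IV regrets: 400, 375, 0, 0, 475 → max 475
V regrets: 25, 0, 650, 425, 675 → max 675
VI regrets: 300, 225, 300, 775, 0 → max 775
Smallest max regret = 475 → IV.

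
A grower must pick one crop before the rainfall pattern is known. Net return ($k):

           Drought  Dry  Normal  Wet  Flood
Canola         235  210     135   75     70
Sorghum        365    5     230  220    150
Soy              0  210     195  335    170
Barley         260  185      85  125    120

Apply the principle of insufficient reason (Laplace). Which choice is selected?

Row averages: Canola=145, Sorghum=194, Soy=182, Barley=155
Highest average = 194 → Sorghum.

Sorghum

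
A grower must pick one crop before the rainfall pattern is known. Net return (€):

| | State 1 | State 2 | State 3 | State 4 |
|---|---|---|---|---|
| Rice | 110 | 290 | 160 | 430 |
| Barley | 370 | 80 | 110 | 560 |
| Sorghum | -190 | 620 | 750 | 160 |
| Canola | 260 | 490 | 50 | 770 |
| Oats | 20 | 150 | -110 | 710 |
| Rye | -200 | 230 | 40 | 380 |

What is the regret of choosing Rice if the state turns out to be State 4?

Best payoff under State 4 is 770.
Regret = 770 − 430 = 340.

340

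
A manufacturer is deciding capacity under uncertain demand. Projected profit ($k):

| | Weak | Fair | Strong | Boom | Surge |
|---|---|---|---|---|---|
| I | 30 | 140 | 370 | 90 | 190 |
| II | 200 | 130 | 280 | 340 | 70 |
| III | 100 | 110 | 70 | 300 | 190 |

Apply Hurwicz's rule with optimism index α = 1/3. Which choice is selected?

II

I: 1/3·370 + 2/3·30 = 430/3
II: 1/3·340 + 2/3·70 = 160
III: 1/3·300 + 2/3·70 = 440/3
Highest Hurwicz score = 160 → II.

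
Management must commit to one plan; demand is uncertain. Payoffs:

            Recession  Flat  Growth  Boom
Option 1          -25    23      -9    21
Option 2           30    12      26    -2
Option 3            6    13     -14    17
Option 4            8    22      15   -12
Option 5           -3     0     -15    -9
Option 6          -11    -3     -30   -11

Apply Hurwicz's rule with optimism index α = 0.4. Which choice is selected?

Option 2

Option 1: 0.4·23 + 0.6·(-25) = -5.8
Option 2: 0.4·30 + 0.6·(-2) = 10.8
Option 3: 0.4·17 + 0.6·(-14) = -1.6
Option 4: 0.4·22 + 0.6·(-12) = 1.6
Option 5: 0.4·0 + 0.6·(-15) = -9
Option 6: 0.4·(-3) + 0.6·(-30) = -19.2
Highest Hurwicz score = 10.8 → Option 2.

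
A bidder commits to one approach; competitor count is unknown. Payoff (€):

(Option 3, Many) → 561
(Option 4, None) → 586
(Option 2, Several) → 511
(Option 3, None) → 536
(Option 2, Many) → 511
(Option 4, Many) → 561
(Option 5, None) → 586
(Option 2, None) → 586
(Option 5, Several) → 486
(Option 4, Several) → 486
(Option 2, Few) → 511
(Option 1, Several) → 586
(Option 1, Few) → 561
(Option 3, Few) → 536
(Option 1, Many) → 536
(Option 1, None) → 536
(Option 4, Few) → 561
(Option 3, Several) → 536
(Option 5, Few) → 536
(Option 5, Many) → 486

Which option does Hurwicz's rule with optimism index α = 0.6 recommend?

Option 1: 0.6·586 + 0.4·536 = 566
Option 2: 0.6·586 + 0.4·511 = 556
Option 3: 0.6·561 + 0.4·536 = 551
Option 4: 0.6·586 + 0.4·486 = 546
Option 5: 0.6·586 + 0.4·486 = 546
Highest Hurwicz score = 566 → Option 1.

Option 1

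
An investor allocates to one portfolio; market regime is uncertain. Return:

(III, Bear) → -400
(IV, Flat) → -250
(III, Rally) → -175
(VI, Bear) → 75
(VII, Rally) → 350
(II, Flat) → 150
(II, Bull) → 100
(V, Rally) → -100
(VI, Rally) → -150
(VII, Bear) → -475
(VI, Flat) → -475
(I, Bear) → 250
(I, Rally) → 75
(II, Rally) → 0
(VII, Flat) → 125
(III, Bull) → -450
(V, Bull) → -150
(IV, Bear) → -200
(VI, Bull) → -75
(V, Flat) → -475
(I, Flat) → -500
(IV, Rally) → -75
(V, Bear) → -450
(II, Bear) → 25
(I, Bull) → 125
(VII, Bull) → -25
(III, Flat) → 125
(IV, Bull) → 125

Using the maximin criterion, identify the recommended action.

II

Row minima: I=-500, II=0, III=-450, IV=-250, V=-475, VI=-475, VII=-475
Best worst-case = 0 → II.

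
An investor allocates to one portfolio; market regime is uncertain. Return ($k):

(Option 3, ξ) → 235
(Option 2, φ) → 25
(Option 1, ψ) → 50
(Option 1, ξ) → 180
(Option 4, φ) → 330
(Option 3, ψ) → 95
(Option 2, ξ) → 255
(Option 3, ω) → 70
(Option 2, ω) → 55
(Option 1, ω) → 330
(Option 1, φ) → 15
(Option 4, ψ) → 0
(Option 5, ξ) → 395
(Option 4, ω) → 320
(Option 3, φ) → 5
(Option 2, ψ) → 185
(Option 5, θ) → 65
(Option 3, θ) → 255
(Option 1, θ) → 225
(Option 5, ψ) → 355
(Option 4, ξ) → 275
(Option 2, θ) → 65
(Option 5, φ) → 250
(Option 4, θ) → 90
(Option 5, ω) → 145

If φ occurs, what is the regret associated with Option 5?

80

Best payoff under φ is 330.
Regret = 330 − 250 = 80.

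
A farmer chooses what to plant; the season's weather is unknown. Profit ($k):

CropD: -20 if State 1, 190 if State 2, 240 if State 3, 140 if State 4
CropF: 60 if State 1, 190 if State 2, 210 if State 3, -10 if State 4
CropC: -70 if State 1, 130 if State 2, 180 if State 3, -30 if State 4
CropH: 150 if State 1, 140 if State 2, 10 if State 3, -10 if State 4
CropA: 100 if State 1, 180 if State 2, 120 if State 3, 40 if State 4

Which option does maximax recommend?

Row maxima: CropD=240, CropF=210, CropC=180, CropH=150, CropA=180
Best best-case = 240 → CropD.

CropD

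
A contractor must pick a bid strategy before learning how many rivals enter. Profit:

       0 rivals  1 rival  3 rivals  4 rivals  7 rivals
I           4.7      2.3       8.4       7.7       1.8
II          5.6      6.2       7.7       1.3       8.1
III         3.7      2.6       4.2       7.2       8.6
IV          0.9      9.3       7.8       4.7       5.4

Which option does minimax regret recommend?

IV

Column bests: 0 rivals=5.6, 1 rival=9.3, 3 rivals=8.4, 4 rivals=7.7, 7 rivals=8.6.
I regrets: 0.9, 7.0, 0.0, 0.0, 6.8 → max 7.0
II regrets: 0.0, 3.1, 0.7, 6.4, 0.5 → max 6.4
III regrets: 1.9, 6.7, 4.2, 0.5, 0.0 → max 6.7
IV regrets: 4.7, 0.0, 0.6, 3.0, 3.2 → max 4.7
Smallest max regret = 4.7 → IV.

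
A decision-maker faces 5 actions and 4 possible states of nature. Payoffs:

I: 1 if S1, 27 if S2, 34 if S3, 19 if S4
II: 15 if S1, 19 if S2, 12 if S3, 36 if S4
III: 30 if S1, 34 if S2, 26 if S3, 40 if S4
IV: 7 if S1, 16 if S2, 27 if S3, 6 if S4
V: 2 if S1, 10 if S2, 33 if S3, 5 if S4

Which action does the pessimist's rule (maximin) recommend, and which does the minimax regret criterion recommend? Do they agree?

Row minima: I=1, II=12, III=26, IV=6, V=2
Best worst-case = 26 → III.
Column bests: S1=30, S2=34, S3=34, S4=40.
I regrets: 29, 7, 0, 21 → max 29
II regrets: 15, 15, 22, 4 → max 22
III regrets: 0, 0, 8, 0 → max 8
IV regrets: 23, 18, 7, 34 → max 34
V regrets: 28, 24, 1, 35 → max 35
Smallest max regret = 8 → III.

maximin → III; minimax regret → III (agree)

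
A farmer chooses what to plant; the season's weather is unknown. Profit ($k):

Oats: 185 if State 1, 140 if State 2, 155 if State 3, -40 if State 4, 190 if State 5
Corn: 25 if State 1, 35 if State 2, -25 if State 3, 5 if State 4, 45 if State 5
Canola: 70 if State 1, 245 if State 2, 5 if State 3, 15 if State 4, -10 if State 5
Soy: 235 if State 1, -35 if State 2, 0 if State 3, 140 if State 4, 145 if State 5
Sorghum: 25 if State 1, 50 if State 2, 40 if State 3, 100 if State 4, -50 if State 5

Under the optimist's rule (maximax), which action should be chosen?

Canola

Row maxima: Oats=190, Corn=45, Canola=245, Soy=235, Sorghum=100
Best best-case = 245 → Canola.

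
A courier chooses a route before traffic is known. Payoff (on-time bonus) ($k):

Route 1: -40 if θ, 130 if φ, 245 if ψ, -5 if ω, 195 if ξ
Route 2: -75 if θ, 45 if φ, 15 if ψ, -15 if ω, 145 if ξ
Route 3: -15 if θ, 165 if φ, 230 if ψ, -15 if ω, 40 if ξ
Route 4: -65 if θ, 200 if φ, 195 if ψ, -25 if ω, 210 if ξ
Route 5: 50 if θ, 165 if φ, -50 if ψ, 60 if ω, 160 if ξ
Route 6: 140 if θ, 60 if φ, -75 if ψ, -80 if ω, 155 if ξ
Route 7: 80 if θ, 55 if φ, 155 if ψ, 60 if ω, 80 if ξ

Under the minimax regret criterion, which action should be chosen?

Route 7

Column bests: θ=140, φ=200, ψ=245, ω=60, ξ=210.
Route 1 regrets: 180, 70, 0, 65, 15 → max 180
Route 2 regrets: 215, 155, 230, 75, 65 → max 230
Route 3 regrets: 155, 35, 15, 75, 170 → max 170
Route 4 regrets: 205, 0, 50, 85, 0 → max 205
Route 5 regrets: 90, 35, 295, 0, 50 → max 295
Route 6 regrets: 0, 140, 320, 140, 55 → max 320
Route 7 regrets: 60, 145, 90, 0, 130 → max 145
Smallest max regret = 145 → Route 7.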